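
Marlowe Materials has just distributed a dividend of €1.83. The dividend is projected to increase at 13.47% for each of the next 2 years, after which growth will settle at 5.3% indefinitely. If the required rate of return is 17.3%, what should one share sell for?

€18.51

Two-stage DDM. Project D₁…D_2 at 0.1347, terminal growth 0.053, discount at r = 0.173.
D_1 = 2.0765
D_2 = 2.3562
Terminal value at t=2: TV = D_3/(r−g) = 2.4811/(0.173−0.053) = 20.6757
P₀ = 2.0765/(1+0.173)^1 + 2.3562/(1+0.173)^2 + 20.6757/(1+0.173)^2 = 18.5094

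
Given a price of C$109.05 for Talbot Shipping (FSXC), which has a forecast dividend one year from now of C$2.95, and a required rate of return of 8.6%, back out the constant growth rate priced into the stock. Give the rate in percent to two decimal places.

5.89%

From P₀ = D₁/(r − g), the implied growth is g = r − D₁/P₀.
g = 0.086 − 2.95/109.05 = 0.086 − 0.02705 = 0.05895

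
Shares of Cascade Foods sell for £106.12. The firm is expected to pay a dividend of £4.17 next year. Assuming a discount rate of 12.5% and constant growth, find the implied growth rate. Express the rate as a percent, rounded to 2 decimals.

From P₀ = D₁/(r − g), the implied growth is g = r − D₁/P₀.
g = 0.125 − 4.17/106.12 = 0.125 − 0.03930 = 0.08570

8.57%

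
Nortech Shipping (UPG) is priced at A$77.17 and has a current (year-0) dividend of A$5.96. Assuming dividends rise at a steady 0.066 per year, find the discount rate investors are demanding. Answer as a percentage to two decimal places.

14.83%

Rearranging the constant-growth DDM: r = D₁/P₀ + g.
D₁ = 5.96 × (1 + 0.066) = 6.3534.
r = 6.3534 / 77.17 + 0.066 = 0.08233 + 0.066 = 0.14833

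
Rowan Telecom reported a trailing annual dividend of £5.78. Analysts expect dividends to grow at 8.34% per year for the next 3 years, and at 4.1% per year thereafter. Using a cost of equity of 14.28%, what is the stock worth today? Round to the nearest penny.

£65.96

Two-stage DDM. Project D₁…D_3 at 0.0834, terminal growth 0.041, discount at r = 0.1428.
D_1 = 6.2621
D_2 = 6.7843
D_3 = 7.3501
Terminal value at t=3: TV = D_4/(r−g) = 7.6515/(0.1428−0.041) = 75.1618
P₀ = 6.2621/(1+0.1428)^1 + 6.7843/(1+0.1428)^2 + 7.3501/(1+0.1428)^3 + 75.1618/(1+0.1428)^3 = 65.9592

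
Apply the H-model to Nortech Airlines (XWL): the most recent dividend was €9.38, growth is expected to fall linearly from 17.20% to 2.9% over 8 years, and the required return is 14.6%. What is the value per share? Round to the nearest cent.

€128.35

H-model: P₀ = D₀[(1+g_L) + H(g_S−g_L)]/(r−g_L), with H = 8/2 = 4.
P₀ = 9.38 × [(1+0.029) + 4×(0.172−0.029)] / (0.146−0.029)
   = 9.38 × 1.6010 / 0.117 = 128.3537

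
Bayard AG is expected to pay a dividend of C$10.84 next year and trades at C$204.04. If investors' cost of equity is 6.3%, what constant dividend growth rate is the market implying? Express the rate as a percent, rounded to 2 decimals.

From P₀ = D₁/(r − g), the implied growth is g = r − D₁/P₀.
g = 0.063 − 10.84/204.04 = 0.063 − 0.05313 = 0.00987

0.99%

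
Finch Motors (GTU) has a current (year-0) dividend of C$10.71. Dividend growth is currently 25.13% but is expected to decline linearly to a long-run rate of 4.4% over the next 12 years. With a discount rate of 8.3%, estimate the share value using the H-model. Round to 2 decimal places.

C$628.27

H-model: P₀ = D₀[(1+g_L) + H(g_S−g_L)]/(r−g_L), with H = 12/2 = 6.
P₀ = 10.71 × [(1+0.044) + 6×(0.2513−0.044)] / (0.083−0.044)
   = 10.71 × 2.2878 / 0.039 = 628.2651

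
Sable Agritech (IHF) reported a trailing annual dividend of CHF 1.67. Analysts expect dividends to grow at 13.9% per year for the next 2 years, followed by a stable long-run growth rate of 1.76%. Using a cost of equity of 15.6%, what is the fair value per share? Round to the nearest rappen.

CHF 15.19

Two-stage DDM. Project D₁…D_2 at 0.139, terminal growth 0.0176, discount at r = 0.156.
D_1 = 1.9021
D_2 = 2.1665
Terminal value at t=2: TV = D_3/(r−g) = 2.2047/(0.156−0.0176) = 15.9296
P₀ = 1.9021/(1+0.156)^1 + 2.1665/(1+0.156)^2 + 15.9296/(1+0.156)^2 = 15.1870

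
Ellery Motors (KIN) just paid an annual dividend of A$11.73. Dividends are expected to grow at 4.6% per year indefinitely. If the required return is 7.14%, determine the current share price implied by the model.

Gordon growth model: P₀ = D₁/(r − g). D₁ = 11.73 × (1 + 0.046) = 12.2696.
P₀ = 12.2696 / (0.0714 − 0.046) = 12.2696 / 0.0254 = 483.0543

A$483.05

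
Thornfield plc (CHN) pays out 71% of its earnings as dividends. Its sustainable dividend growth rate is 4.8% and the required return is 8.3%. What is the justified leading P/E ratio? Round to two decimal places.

Justified leading P/E = b/(r−g) = 0.71/(0.083−0.048) = 20.2857

20.29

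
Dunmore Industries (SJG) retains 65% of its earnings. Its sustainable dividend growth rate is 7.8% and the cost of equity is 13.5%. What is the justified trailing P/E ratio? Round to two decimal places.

Payout ratio b = 1 − 0.65 = 0.35.
Justified trailing P/E = b(1+g)/(r−g) = 0.35×(1+0.078)/(0.135−0.078) = 6.6193

6.62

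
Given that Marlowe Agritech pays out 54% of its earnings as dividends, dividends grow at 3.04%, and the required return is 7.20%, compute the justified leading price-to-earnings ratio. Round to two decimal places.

12.98

Justified leading P/E = b/(r−g) = 0.54/(0.072−0.0304) = 12.9808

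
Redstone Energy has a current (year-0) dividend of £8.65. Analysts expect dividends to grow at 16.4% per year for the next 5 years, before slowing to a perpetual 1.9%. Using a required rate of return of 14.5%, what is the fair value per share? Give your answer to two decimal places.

£121.41

Two-stage DDM. Project D₁…D_5 at 0.164, terminal growth 0.019, discount at r = 0.145.
D_1 = 10.0686
D_2 = 11.7199
D_3 = 13.6419
D_4 = 15.8792
D_5 = 18.4834
Terminal value at t=5: TV = D_6/(r−g) = 18.8345/(0.145−0.019) = 149.4805
P₀ = 10.0686/(1+0.145)^1 + 11.7199/(1+0.145)^2 + 13.6419/(1+0.145)^3 + 15.8792/(1+0.145)^4 + 18.4834/(1+0.145)^5 + 149.4805/(1+0.145)^5 = 121.4064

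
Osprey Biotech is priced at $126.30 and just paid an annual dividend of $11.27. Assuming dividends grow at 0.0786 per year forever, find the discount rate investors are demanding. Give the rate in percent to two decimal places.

Rearranging the constant-growth DDM: r = D₁/P₀ + g.
D₁ = 11.27 × (1 + 0.0786) = 12.1558.
r = 12.1558 / 126.30 + 0.0786 = 0.09625 + 0.0786 = 0.17485

17.48%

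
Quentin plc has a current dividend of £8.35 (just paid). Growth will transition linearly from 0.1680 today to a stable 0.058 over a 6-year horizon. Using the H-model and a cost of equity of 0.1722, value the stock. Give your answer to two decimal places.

£101.49

H-model: P₀ = D₀[(1+g_L) + H(g_S−g_L)]/(r−g_L), with H = 6/2 = 3.
P₀ = 8.35 × [(1+0.058) + 3×(0.168−0.058)] / (0.1722−0.058)
   = 8.35 × 1.3880 / 0.1142 = 101.4869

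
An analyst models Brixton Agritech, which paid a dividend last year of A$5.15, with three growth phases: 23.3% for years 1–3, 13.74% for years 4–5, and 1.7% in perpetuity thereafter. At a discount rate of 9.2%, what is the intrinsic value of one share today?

A$144.62

Three-stage DDM. Project D₁…D_5; terminal Gordon value at t=5 with g = 0.017; discount at r = 0.092.
D_1 = 6.3500
D_2 = 7.8295
D_3 = 9.6538
D_4 = 10.9802
D_5 = 12.4889
TV_5 = 12.7012/(0.092−0.017) = 169.3490
P₀ = Σ Dₜ/(1+r)ᵗ + TV_5/(1+r)^5 = 144.6200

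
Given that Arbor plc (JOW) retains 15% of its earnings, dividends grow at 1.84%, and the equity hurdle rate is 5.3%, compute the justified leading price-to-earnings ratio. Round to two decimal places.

24.57

Payout ratio b = 1 − 0.15 = 0.85.
Justified leading P/E = b/(r−g) = 0.85/(0.053−0.0184) = 24.5665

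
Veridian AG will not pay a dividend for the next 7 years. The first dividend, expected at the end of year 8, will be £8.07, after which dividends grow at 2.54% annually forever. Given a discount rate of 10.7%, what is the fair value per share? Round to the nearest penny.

£48.55

Deferred-dividend DDM. At t=7 the remaining stream is a growing perpetuity with first payment D_8 = 8.07.
V_7 = D_8/(r−g) = 8.07/(0.107−0.0254) = 98.8971
P₀ = V_7/(1+r)^7 = 98.8971/(1+0.107)^7 = 48.5456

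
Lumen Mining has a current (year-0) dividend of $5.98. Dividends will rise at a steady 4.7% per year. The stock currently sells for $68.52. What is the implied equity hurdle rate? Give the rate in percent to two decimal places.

Rearranging the constant-growth DDM: r = D₁/P₀ + g.
D₁ = 5.98 × (1 + 0.047) = 6.2611.
r = 6.2611 / 68.52 + 0.047 = 0.09138 + 0.047 = 0.13838

13.84%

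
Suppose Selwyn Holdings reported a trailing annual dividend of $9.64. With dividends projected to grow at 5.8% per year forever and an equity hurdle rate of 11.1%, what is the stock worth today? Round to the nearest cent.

Gordon growth model: P₀ = D₁/(r − g). D₁ = 9.64 × (1 + 0.058) = 10.1991.
P₀ = 10.1991 / (0.111 − 0.058) = 10.1991 / 0.053 = 192.4362

$192.44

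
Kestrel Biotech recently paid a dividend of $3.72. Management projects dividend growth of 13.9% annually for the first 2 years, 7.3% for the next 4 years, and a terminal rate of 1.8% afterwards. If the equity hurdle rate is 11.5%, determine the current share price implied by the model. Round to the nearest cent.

$56.74

Three-stage DDM. Project D₁…D_6; terminal Gordon value at t=6 with g = 0.018; discount at r = 0.115.
D_1 = 4.2371
D_2 = 4.8260
D_3 = 5.1783
D_4 = 5.5564
D_5 = 5.9620
D_6 = 6.3972
TV_6 = 6.5123/(0.115−0.018) = 67.1375
P₀ = Σ Dₜ/(1+r)ᵗ + TV_6/(1+r)^6 = 56.7407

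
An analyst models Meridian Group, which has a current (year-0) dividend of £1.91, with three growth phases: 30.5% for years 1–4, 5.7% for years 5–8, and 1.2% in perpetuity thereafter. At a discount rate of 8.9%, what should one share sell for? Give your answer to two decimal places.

Three-stage DDM. Project D₁…D_8; terminal Gordon value at t=8 with g = 0.012; discount at r = 0.089.
D_1 = 2.4925
D_2 = 3.2528
D_3 = 4.2449
D_4 = 5.5396
D_5 = 5.8553
D_6 = 6.1891
D_7 = 6.5418
D_8 = 6.9147
TV_8 = 6.9977/(0.089−0.012) = 90.8793
P₀ = Σ Dₜ/(1+r)ᵗ + TV_8/(1+r)^8 = 72.8340

£72.83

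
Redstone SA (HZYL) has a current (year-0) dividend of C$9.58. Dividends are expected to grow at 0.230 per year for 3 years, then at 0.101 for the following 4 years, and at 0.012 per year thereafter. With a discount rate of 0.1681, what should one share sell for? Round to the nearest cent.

Three-stage DDM. Project D₁…D_7; terminal Gordon value at t=7 with g = 0.012; discount at r = 0.1681.
D_1 = 11.7834
D_2 = 14.4936
D_3 = 17.8271
D_4 = 19.6276
D_5 = 21.6100
D_6 = 23.7926
D_7 = 26.1957
TV_7 = 26.5101/(0.1681−0.012) = 169.8274
P₀ = Σ Dₜ/(1+r)ᵗ + TV_7/(1+r)^7 = 127.8021

C$127.80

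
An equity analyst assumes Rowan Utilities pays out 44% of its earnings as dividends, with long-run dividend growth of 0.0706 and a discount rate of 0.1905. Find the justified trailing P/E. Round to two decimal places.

Justified trailing P/E = b(1+g)/(r−g) = 0.44×(1+0.0706)/(0.1905−0.0706) = 3.9288

3.93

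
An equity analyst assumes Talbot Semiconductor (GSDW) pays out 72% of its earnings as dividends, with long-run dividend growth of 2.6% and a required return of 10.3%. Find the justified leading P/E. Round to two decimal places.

9.35

Justified leading P/E = b/(r−g) = 0.72/(0.103−0.026) = 9.3506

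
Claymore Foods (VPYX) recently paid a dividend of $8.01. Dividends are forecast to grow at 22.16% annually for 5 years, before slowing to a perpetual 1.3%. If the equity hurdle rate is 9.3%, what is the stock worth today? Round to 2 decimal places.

Two-stage DDM. Project D₁…D_5 at 0.2216, terminal growth 0.013, discount at r = 0.093.
D_1 = 9.7850
D_2 = 11.9534
D_3 = 14.6022
D_4 = 17.8381
D_5 = 21.7910
Terminal value at t=5: TV = D_6/(r−g) = 22.0743/(0.093−0.013) = 275.9288
P₀ = 9.7850/(1+0.093)^1 + 11.9534/(1+0.093)^2 + 14.6022/(1+0.093)^3 + 17.8381/(1+0.093)^4 + 21.7910/(1+0.093)^5 + 275.9288/(1+0.093)^5 = 233.4965

$233.50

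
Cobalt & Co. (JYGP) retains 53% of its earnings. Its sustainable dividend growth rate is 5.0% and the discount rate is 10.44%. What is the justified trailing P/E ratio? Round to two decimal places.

9.07

Payout ratio b = 1 − 0.53 = 0.47.
Justified trailing P/E = b(1+g)/(r−g) = 0.47×(1+0.05)/(0.1044−0.05) = 9.0717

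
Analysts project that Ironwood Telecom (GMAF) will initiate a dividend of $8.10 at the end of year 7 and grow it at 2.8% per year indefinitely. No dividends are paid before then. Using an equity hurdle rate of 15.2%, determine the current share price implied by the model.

$27.95

Deferred-dividend DDM. At t=6 the remaining stream is a growing perpetuity with first payment D_7 = 8.10.
V_6 = D_7/(r−g) = 8.10/(0.152−0.028) = 65.3226
P₀ = V_6/(1+r)^6 = 65.3226/(1+0.152)^6 = 27.9479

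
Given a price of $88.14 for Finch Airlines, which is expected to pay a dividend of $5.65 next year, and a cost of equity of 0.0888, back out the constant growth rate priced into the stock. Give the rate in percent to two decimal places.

2.47%

From P₀ = D₁/(r − g), the implied growth is g = r − D₁/P₀.
g = 0.0888 − 5.65/88.14 = 0.0888 − 0.06410 = 0.02470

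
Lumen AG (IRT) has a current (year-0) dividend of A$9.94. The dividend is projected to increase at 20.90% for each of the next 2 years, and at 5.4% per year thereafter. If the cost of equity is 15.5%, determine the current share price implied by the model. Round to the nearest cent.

A$134.95

Two-stage DDM. Project D₁…D_2 at 0.209, terminal growth 0.054, discount at r = 0.155.
D_1 = 12.0175
D_2 = 14.5291
Terminal value at t=2: TV = D_3/(r−g) = 15.3137/(0.155−0.054) = 151.6206
P₀ = 12.0175/(1+0.155)^1 + 14.5291/(1+0.155)^2 + 151.6206/(1+0.155)^2 = 134.9524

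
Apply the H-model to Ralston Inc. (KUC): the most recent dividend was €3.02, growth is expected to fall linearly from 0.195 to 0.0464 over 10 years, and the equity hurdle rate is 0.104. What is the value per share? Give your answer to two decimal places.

H-model: P₀ = D₀[(1+g_L) + H(g_S−g_L)]/(r−g_L), with H = 10/2 = 5.
P₀ = 3.02 × [(1+0.0464) + 5×(0.195−0.0464)] / (0.104−0.0464)
   = 3.02 × 1.7894 / 0.0576 = 93.8192

€93.82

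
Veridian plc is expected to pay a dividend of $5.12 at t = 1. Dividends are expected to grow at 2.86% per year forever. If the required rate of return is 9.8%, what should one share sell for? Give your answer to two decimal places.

Gordon growth model: P₀ = D₁/(r − g), with D₁ = 5.12 given directly.
P₀ = 5.1200 / (0.098 − 0.0286) = 5.1200 / 0.0694 = 73.7752

$73.78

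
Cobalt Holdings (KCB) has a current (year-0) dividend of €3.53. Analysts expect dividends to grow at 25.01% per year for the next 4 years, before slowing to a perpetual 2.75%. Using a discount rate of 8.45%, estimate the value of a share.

Two-stage DDM. Project D₁…D_4 at 0.2501, terminal growth 0.0275, discount at r = 0.0845.
D_1 = 4.4129
D_2 = 5.5165
D_3 = 6.8962
D_4 = 8.6209
Terminal value at t=4: TV = D_5/(r−g) = 8.8580/(0.0845−0.0275) = 155.4035
P₀ = 4.4129/(1+0.0845)^1 + 5.5165/(1+0.0845)^2 + 6.8962/(1+0.0845)^3 + 8.6209/(1+0.0845)^4 + 155.4035/(1+0.0845)^4 = 132.7401

€132.74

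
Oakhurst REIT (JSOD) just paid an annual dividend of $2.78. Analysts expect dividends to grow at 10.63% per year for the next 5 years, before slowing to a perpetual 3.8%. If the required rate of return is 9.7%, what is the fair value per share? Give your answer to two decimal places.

$65.28

Two-stage DDM. Project D₁…D_5 at 0.1063, terminal growth 0.038, discount at r = 0.097.
D_1 = 3.0755
D_2 = 3.4024
D_3 = 3.7641
D_4 = 4.1642
D_5 = 4.6069
Terminal value at t=5: TV = D_6/(r−g) = 4.7820/(0.097−0.038) = 81.0503
P₀ = 3.0755/(1+0.097)^1 + 3.4024/(1+0.097)^2 + 3.7641/(1+0.097)^3 + 4.1642/(1+0.097)^4 + 4.6069/(1+0.097)^5 + 81.0503/(1+0.097)^5 = 65.2753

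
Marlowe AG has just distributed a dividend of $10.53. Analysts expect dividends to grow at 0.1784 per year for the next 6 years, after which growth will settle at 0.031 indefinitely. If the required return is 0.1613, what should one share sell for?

$157.47

Two-stage DDM. Project D₁…D_6 at 0.1784, terminal growth 0.031, discount at r = 0.1613.
D_1 = 12.4086
D_2 = 14.6222
D_3 = 17.2308
D_4 = 20.3048
D_5 = 23.9272
D_6 = 28.1958
Terminal value at t=6: TV = D_7/(r−g) = 29.0699/(0.1613−0.031) = 223.0997
P₀ = 12.4086/(1+0.1613)^1 + 14.6222/(1+0.1613)^2 + 17.2308/(1+0.1613)^3 + 20.3048/(1+0.1613)^4 + 23.9272/(1+0.1613)^5 + 28.1958/(1+0.1613)^6 + 223.0997/(1+0.1613)^6 = 157.4734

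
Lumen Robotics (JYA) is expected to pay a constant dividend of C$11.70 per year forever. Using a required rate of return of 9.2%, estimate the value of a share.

C$127.17

Zero-growth DDM (perpetuity): P₀ = D/r = 11.70 / 0.092 = 127.1739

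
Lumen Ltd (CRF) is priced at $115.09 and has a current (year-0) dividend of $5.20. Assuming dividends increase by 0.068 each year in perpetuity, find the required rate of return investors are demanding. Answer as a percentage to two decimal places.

11.63%

Rearranging the constant-growth DDM: r = D₁/P₀ + g.
D₁ = 5.20 × (1 + 0.068) = 5.5536.
r = 5.5536 / 115.09 + 0.068 = 0.04825 + 0.068 = 0.11625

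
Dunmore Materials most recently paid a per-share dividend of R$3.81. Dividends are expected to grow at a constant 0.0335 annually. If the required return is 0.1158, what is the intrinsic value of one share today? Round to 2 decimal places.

Gordon growth model: P₀ = D₁/(r − g). D₁ = 3.81 × (1 + 0.0335) = 3.9376.
P₀ = 3.9376 / (0.1158 − 0.0335) = 3.9376 / 0.0823 = 47.8449

R$47.84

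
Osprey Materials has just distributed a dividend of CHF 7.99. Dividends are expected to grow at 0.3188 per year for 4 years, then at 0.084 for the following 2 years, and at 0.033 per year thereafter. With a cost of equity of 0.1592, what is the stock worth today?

CHF 164.61

Three-stage DDM. Project D₁…D_6; terminal Gordon value at t=6 with g = 0.033; discount at r = 0.1592.
D_1 = 10.5372
D_2 = 13.8965
D_3 = 18.3267
D_4 = 24.1692
D_5 = 26.1994
D_6 = 28.4002
TV_6 = 29.3374/(0.1592−0.033) = 232.4674
P₀ = Σ Dₜ/(1+r)ᵗ + TV_6/(1+r)^6 = 164.6146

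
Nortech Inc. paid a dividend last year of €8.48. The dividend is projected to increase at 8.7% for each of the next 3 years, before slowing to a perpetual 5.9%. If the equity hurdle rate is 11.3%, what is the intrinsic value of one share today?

€179.19

Two-stage DDM. Project D₁…D_3 at 0.087, terminal growth 0.059, discount at r = 0.113.
D_1 = 9.2178
D_2 = 10.0197
D_3 = 10.8914
Terminal value at t=3: TV = D_4/(r−g) = 11.5340/(0.113−0.059) = 213.5928
P₀ = 9.2178/(1+0.113)^1 + 10.0197/(1+0.113)^2 + 10.8914/(1+0.113)^3 + 213.5928/(1+0.113)^3 = 179.1876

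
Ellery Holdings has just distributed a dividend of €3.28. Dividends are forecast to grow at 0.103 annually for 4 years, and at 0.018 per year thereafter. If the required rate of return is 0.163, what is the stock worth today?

Two-stage DDM. Project D₁…D_4 at 0.103, terminal growth 0.018, discount at r = 0.163.
D_1 = 3.6178
D_2 = 3.9905
D_3 = 4.4015
D_4 = 4.8549
Terminal value at t=4: TV = D_5/(r−g) = 4.9422/(0.163−0.018) = 34.0844
P₀ = 3.6178/(1+0.163)^1 + 3.9905/(1+0.163)^2 + 4.4015/(1+0.163)^3 + 4.8549/(1+0.163)^4 + 34.0844/(1+0.163)^4 = 30.1439

€30.14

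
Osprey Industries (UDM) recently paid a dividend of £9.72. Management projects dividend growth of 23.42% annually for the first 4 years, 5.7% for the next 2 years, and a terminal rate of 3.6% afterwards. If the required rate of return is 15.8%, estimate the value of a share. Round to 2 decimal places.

Three-stage DDM. Project D₁…D_6; terminal Gordon value at t=6 with g = 0.036; discount at r = 0.158.
D_1 = 11.9964
D_2 = 14.8060
D_3 = 18.2735
D_4 = 22.5532
D_5 = 23.8387
D_6 = 25.1976
TV_6 = 26.1047/(0.158−0.036) = 213.9727
P₀ = Σ Dₜ/(1+r)ᵗ + TV_6/(1+r)^6 = 156.3465

£156.35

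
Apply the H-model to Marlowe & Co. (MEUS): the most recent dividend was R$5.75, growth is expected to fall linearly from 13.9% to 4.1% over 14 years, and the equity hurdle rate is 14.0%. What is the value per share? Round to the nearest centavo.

H-model: P₀ = D₀[(1+g_L) + H(g_S−g_L)]/(r−g_L), with H = 14/2 = 7.
P₀ = 5.75 × [(1+0.041) + 7×(0.139−0.041)] / (0.14−0.041)
   = 5.75 × 1.7270 / 0.099 = 100.3056

R$100.31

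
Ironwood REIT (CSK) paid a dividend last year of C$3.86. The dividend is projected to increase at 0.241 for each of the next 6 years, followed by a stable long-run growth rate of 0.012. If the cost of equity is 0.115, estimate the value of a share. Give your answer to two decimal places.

C$106.35

Two-stage DDM. Project D₁…D_6 at 0.241, terminal growth 0.012, discount at r = 0.115.
D_1 = 4.7903
D_2 = 5.9447
D_3 = 7.3774
D_4 = 9.1553
D_5 = 11.3618
D_6 = 14.1000
Terminal value at t=6: TV = D_7/(r−g) = 14.2692/(0.115−0.012) = 138.5356
P₀ = 4.7903/(1+0.115)^1 + 5.9447/(1+0.115)^2 + 7.3774/(1+0.115)^3 + 9.1553/(1+0.115)^4 + 11.3618/(1+0.115)^5 + 14.1000/(1+0.115)^6 + 138.5356/(1+0.115)^6 = 106.3502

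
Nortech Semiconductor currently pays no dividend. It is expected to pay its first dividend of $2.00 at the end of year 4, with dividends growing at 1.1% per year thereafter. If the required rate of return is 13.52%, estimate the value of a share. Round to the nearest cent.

$11.01

Deferred-dividend DDM. At t=3 the remaining stream is a growing perpetuity with first payment D_4 = 2.00.
V_3 = D_4/(r−g) = 2.00/(0.1352−0.011) = 16.1031
P₀ = V_3/(1+r)^3 = 16.1031/(1+0.1352)^3 = 11.0076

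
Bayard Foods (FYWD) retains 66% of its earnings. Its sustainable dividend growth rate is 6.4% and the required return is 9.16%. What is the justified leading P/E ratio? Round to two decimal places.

Payout ratio b = 1 − 0.66 = 0.34.
Justified leading P/E = b/(r−g) = 0.34/(0.0916−0.064) = 12.3188

12.32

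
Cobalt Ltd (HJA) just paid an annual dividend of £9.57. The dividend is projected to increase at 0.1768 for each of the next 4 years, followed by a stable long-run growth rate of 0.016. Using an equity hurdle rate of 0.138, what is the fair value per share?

Two-stage DDM. Project D₁…D_4 at 0.1768, terminal growth 0.016, discount at r = 0.138.
D_1 = 11.2620
D_2 = 13.2531
D_3 = 15.5962
D_4 = 18.3537
Terminal value at t=4: TV = D_5/(r−g) = 18.6473/(0.138−0.016) = 152.8468
P₀ = 11.2620/(1+0.138)^1 + 13.2531/(1+0.138)^2 + 15.5962/(1+0.138)^3 + 18.3537/(1+0.138)^4 + 152.8468/(1+0.138)^4 = 132.7915

£132.79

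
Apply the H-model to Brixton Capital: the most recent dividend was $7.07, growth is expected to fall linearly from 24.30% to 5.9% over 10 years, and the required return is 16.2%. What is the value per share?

H-model: P₀ = D₀[(1+g_L) + H(g_S−g_L)]/(r−g_L), with H = 10/2 = 5.
P₀ = 7.07 × [(1+0.059) + 5×(0.243−0.059)] / (0.162−0.059)
   = 7.07 × 1.9790 / 0.103 = 135.8401

$135.84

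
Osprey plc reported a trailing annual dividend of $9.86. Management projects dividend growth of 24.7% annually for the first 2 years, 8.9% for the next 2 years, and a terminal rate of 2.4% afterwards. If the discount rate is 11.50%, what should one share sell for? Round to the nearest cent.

Three-stage DDM. Project D₁…D_4; terminal Gordon value at t=4 with g = 0.024; discount at r = 0.115.
D_1 = 12.2954
D_2 = 15.3324
D_3 = 16.6970
D_4 = 18.1830
TV_4 = 18.6194/(0.115−0.024) = 204.6087
P₀ = Σ Dₜ/(1+r)ᵗ + TV_4/(1+r)^4 = 179.5502

$179.55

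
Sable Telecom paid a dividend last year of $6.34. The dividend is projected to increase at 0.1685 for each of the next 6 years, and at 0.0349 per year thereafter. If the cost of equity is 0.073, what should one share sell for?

$339.05

Two-stage DDM. Project D₁…D_6 at 0.1685, terminal growth 0.0349, discount at r = 0.073.
D_1 = 7.4083
D_2 = 8.6566
D_3 = 10.1152
D_4 = 11.8196
D_5 = 13.8112
D_6 = 16.1384
Terminal value at t=6: TV = D_7/(r−g) = 16.7017/(0.073−0.0349) = 438.3641
P₀ = 7.4083/(1+0.073)^1 + 8.6566/(1+0.073)^2 + 10.1152/(1+0.073)^3 + 11.8196/(1+0.073)^4 + 13.8112/(1+0.073)^5 + 16.1384/(1+0.073)^6 + 438.3641/(1+0.073)^6 = 339.0472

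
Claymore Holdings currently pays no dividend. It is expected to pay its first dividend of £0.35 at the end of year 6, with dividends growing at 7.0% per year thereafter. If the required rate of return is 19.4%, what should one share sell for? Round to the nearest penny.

Deferred-dividend DDM. At t=5 the remaining stream is a growing perpetuity with first payment D_6 = 0.35.
V_5 = D_6/(r−g) = 0.35/(0.194−0.07) = 2.8226
P₀ = V_5/(1+r)^5 = 2.8226/(1+0.194)^5 = 1.1631

£1.16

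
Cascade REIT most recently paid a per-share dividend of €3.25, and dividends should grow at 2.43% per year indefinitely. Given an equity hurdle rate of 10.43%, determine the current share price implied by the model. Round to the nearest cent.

Gordon growth model: P₀ = D₁/(r − g). D₁ = 3.25 × (1 + 0.0243) = 3.3290.
P₀ = 3.3290 / (0.1043 − 0.0243) = 3.3290 / 0.08 = 41.6122

€41.61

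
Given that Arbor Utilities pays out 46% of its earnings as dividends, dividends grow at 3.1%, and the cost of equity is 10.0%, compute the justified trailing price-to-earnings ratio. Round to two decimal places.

6.87

Justified trailing P/E = b(1+g)/(r−g) = 0.46×(1+0.031)/(0.1−0.031) = 6.8733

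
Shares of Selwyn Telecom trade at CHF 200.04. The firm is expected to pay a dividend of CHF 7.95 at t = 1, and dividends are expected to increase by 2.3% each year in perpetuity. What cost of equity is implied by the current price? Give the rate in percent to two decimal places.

6.27%

Rearranging the constant-growth DDM: r = D₁/P₀ + g.
r = 7.9500 / 200.04 + 0.023 = 0.03974 + 0.023 = 0.06274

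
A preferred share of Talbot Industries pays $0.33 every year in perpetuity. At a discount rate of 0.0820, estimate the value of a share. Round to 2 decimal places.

Zero-growth DDM (perpetuity): P₀ = D/r = 0.33 / 0.082 = 4.0244

$4.02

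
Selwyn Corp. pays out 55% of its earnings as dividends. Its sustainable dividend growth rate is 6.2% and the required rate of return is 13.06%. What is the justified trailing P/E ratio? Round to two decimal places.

8.51

Justified trailing P/E = b(1+g)/(r−g) = 0.55×(1+0.062)/(0.1306−0.062) = 8.5146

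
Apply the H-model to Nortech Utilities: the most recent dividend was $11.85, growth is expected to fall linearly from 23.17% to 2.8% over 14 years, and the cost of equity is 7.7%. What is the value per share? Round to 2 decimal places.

H-model: P₀ = D₀[(1+g_L) + H(g_S−g_L)]/(r−g_L), with H = 14/2 = 7.
P₀ = 11.85 × [(1+0.028) + 7×(0.2317−0.028)] / (0.077−0.028)
   = 11.85 × 2.4539 / 0.049 = 593.4432

$593.44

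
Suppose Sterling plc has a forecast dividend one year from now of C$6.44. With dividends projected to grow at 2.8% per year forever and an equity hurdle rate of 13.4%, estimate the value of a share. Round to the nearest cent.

C$60.75

Gordon growth model: P₀ = D₁/(r − g), with D₁ = 6.44 given directly.
P₀ = 6.4400 / (0.134 − 0.028) = 6.4400 / 0.106 = 60.7547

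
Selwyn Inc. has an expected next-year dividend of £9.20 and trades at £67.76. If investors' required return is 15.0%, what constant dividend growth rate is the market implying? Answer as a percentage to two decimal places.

1.42%

From P₀ = D₁/(r − g), the implied growth is g = r − D₁/P₀.
g = 0.15 − 9.20/67.76 = 0.15 − 0.13577 = 0.01423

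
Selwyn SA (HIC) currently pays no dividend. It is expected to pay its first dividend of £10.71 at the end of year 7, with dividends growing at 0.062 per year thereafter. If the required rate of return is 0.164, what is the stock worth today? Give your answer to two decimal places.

£42.22

Deferred-dividend DDM. At t=6 the remaining stream is a growing perpetuity with first payment D_7 = 10.71.
V_6 = D_7/(r−g) = 10.71/(0.164−0.062) = 105.0000
P₀ = V_6/(1+r)^6 = 105.0000/(1+0.164)^6 = 42.2154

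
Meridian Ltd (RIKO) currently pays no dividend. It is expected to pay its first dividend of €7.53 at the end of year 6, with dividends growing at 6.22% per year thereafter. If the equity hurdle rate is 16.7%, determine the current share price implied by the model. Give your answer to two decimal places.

Deferred-dividend DDM. At t=5 the remaining stream is a growing perpetuity with first payment D_6 = 7.53.
V_5 = D_6/(r−g) = 7.53/(0.167−0.0622) = 71.8511
P₀ = V_5/(1+r)^5 = 71.8511/(1+0.167)^5 = 33.1955

€33.20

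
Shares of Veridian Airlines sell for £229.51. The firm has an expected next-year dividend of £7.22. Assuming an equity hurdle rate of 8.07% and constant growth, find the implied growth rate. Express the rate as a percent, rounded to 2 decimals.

From P₀ = D₁/(r − g), the implied growth is g = r − D₁/P₀.
g = 0.0807 − 7.22/229.51 = 0.0807 − 0.03146 = 0.04924

4.92%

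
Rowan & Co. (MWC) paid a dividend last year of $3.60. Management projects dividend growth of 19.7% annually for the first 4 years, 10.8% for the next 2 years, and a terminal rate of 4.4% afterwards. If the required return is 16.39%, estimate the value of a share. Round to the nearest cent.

Three-stage DDM. Project D₁…D_6; terminal Gordon value at t=6 with g = 0.044; discount at r = 0.1639.
D_1 = 4.3092
D_2 = 5.1581
D_3 = 6.1743
D_4 = 7.3906
D_5 = 8.1888
D_6 = 9.0732
TV_6 = 9.4724/(0.1639−0.044) = 79.0023
P₀ = Σ Dₜ/(1+r)ᵗ + TV_6/(1+r)^6 = 54.7164

$54.72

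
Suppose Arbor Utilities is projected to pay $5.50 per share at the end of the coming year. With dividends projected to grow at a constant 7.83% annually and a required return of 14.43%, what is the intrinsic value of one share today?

$83.33

Gordon growth model: P₀ = D₁/(r − g), with D₁ = 5.50 given directly.
P₀ = 5.5000 / (0.1443 − 0.0783) = 5.5000 / 0.066 = 83.3333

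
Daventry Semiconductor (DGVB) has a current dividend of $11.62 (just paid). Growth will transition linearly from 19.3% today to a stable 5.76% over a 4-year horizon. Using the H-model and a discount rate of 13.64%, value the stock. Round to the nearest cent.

$195.89

H-model: P₀ = D₀[(1+g_L) + H(g_S−g_L)]/(r−g_L), with H = 4/2 = 2.
P₀ = 11.62 × [(1+0.0576) + 2×(0.193−0.0576)] / (0.1364−0.0576)
   = 11.62 × 1.3284 / 0.0788 = 195.8884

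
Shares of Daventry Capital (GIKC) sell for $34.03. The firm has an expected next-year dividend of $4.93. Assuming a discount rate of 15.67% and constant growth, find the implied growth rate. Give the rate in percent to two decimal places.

1.18%

From P₀ = D₁/(r − g), the implied growth is g = r − D₁/P₀.
g = 0.1567 − 4.93/34.03 = 0.1567 − 0.14487 = 0.01183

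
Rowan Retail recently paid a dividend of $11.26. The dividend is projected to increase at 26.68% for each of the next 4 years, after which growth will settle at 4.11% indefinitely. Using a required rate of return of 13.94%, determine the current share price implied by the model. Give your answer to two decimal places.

$241.34

Two-stage DDM. Project D₁…D_4 at 0.2668, terminal growth 0.0411, discount at r = 0.1394.
D_1 = 14.2642
D_2 = 18.0698
D_3 = 22.8909
D_4 = 28.9982
Terminal value at t=4: TV = D_5/(r−g) = 30.1900/(0.1394−0.0411) = 307.1210
P₀ = 14.2642/(1+0.1394)^1 + 18.0698/(1+0.1394)^2 + 22.8909/(1+0.1394)^3 + 28.9982/(1+0.1394)^4 + 307.1210/(1+0.1394)^4 = 241.3420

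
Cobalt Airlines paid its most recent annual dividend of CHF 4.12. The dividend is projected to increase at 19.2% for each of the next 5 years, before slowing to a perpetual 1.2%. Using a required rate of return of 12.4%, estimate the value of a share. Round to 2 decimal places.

CHF 74.59

Two-stage DDM. Project D₁…D_5 at 0.192, terminal growth 0.012, discount at r = 0.124.
D_1 = 4.9110
D_2 = 5.8540
D_3 = 6.9779
D_4 = 8.3177
D_5 = 9.9147
Terminal value at t=5: TV = D_6/(r−g) = 10.0337/(0.124−0.012) = 89.5862
P₀ = 4.9110/(1+0.124)^1 + 5.8540/(1+0.124)^2 + 6.9779/(1+0.124)^3 + 8.3177/(1+0.124)^4 + 9.9147/(1+0.124)^5 + 89.5862/(1+0.124)^5 = 74.5899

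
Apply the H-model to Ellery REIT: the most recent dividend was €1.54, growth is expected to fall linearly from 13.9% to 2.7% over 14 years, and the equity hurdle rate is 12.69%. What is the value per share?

H-model: P₀ = D₀[(1+g_L) + H(g_S−g_L)]/(r−g_L), with H = 14/2 = 7.
P₀ = 1.54 × [(1+0.027) + 7×(0.139−0.027)] / (0.1269−0.027)
   = 1.54 × 1.8110 / 0.0999 = 27.9173

€27.92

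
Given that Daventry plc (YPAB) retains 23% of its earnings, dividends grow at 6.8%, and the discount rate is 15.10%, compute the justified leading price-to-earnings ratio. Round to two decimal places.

9.28

Payout ratio b = 1 − 0.23 = 0.77.
Justified leading P/E = b/(r−g) = 0.77/(0.151−0.068) = 9.2771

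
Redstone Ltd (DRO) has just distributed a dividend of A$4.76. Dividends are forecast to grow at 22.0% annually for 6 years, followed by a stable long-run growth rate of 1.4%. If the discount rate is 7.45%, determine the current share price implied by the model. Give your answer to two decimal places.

A$216.53

Two-stage DDM. Project D₁…D_6 at 0.22, terminal growth 0.014, discount at r = 0.0745.
D_1 = 5.8072
D_2 = 7.0848
D_3 = 8.6434
D_4 = 10.5450
D_5 = 12.8649
D_6 = 15.6952
Terminal value at t=6: TV = D_7/(r−g) = 15.9149/(0.0745−0.014) = 263.0562
P₀ = 5.8072/(1+0.0745)^1 + 7.0848/(1+0.0745)^2 + 8.6434/(1+0.0745)^3 + 10.5450/(1+0.0745)^4 + 12.8649/(1+0.0745)^5 + 15.6952/(1+0.0745)^6 + 263.0562/(1+0.0745)^6 = 216.5262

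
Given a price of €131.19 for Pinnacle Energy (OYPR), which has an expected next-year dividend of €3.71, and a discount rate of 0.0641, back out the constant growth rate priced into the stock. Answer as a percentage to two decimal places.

From P₀ = D₁/(r − g), the implied growth is g = r − D₁/P₀.
g = 0.0641 − 3.71/131.19 = 0.0641 − 0.02828 = 0.03582

3.58%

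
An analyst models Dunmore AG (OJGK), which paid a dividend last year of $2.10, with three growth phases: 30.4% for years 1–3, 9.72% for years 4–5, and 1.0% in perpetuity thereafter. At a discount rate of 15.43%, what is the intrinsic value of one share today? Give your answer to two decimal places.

Three-stage DDM. Project D₁…D_5; terminal Gordon value at t=5 with g = 0.01; discount at r = 0.1543.
D_1 = 2.7384
D_2 = 3.5709
D_3 = 4.6564
D_4 = 5.1090
D_5 = 5.6056
TV_5 = 5.6617/(0.1543−0.01) = 39.2355
P₀ = Σ Dₜ/(1+r)ᵗ + TV_5/(1+r)^5 = 32.8395

$32.84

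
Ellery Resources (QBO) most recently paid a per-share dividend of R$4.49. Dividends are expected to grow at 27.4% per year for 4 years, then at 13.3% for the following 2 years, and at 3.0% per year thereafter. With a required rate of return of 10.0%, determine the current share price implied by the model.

R$169.28

Three-stage DDM. Project D₁…D_6; terminal Gordon value at t=6 with g = 0.03; discount at r = 0.1.
D_1 = 5.7203
D_2 = 7.2876
D_3 = 9.2844
D_4 = 11.8283
D_5 = 13.4015
D_6 = 15.1839
TV_6 = 15.6394/(0.1−0.03) = 223.4205
P₀ = Σ Dₜ/(1+r)ᵗ + TV_6/(1+r)^6 = 169.2848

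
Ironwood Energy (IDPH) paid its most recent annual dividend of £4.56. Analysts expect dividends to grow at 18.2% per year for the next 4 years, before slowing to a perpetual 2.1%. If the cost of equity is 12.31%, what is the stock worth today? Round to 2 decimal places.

Two-stage DDM. Project D₁…D_4 at 0.182, terminal growth 0.021, discount at r = 0.1231.
D_1 = 5.3899
D_2 = 6.3709
D_3 = 7.5304
D_4 = 8.9009
Terminal value at t=4: TV = D_5/(r−g) = 9.0878/(0.1231−0.021) = 89.0092
P₀ = 5.3899/(1+0.1231)^1 + 6.3709/(1+0.1231)^2 + 7.5304/(1+0.1231)^3 + 8.9009/(1+0.1231)^4 + 89.0092/(1+0.1231)^4 = 76.7052

£76.71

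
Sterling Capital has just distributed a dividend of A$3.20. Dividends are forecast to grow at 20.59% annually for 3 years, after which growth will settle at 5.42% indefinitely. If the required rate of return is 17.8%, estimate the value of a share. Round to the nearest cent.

A$39.29

Two-stage DDM. Project D₁…D_3 at 0.2059, terminal growth 0.0542, discount at r = 0.178.
D_1 = 3.8589
D_2 = 4.6534
D_3 = 5.6116
Terminal value at t=3: TV = D_4/(r−g) = 5.9157/(0.178−0.0542) = 47.7844
P₀ = 3.8589/(1+0.178)^1 + 4.6534/(1+0.178)^2 + 5.6116/(1+0.178)^3 + 47.7844/(1+0.178)^3 = 39.2934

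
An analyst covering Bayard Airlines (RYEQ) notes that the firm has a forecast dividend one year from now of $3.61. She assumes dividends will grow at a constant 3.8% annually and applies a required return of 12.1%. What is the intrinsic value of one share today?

$43.49

Gordon growth model: P₀ = D₁/(r − g), with D₁ = 3.61 given directly.
P₀ = 3.6100 / (0.121 − 0.038) = 3.6100 / 0.083 = 43.4940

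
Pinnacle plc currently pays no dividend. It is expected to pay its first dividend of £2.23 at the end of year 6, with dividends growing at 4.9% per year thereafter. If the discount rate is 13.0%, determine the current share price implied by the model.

Deferred-dividend DDM. At t=5 the remaining stream is a growing perpetuity with first payment D_6 = 2.23.
V_5 = D_6/(r−g) = 2.23/(0.13−0.049) = 27.5309
P₀ = V_5/(1+r)^5 = 27.5309/(1+0.13)^5 = 14.9427

£14.94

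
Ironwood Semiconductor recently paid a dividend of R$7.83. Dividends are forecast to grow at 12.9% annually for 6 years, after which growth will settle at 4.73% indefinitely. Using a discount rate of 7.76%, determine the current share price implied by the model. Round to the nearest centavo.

R$413.42

Two-stage DDM. Project D₁…D_6 at 0.129, terminal growth 0.0473, discount at r = 0.0776.
D_1 = 8.8401
D_2 = 9.9804
D_3 = 11.2679
D_4 = 12.7215
D_5 = 14.3625
D_6 = 16.2153
Terminal value at t=6: TV = D_7/(r−g) = 16.9823/(0.0776−0.0473) = 560.4720
P₀ = 8.8401/(1+0.0776)^1 + 9.9804/(1+0.0776)^2 + 11.2679/(1+0.0776)^3 + 12.7215/(1+0.0776)^4 + 14.3625/(1+0.0776)^5 + 16.2153/(1+0.0776)^6 + 560.4720/(1+0.0776)^6 = 413.4157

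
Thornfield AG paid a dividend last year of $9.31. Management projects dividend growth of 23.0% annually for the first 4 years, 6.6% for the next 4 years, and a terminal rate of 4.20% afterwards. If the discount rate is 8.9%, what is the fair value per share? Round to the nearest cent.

Three-stage DDM. Project D₁…D_8; terminal Gordon value at t=8 with g = 0.042; discount at r = 0.089.
D_1 = 11.4513
D_2 = 14.0851
D_3 = 17.3247
D_4 = 21.3093
D_5 = 22.7158
D_6 = 24.2150
D_7 = 25.8132
D_8 = 27.5169
TV_8 = 28.6726/(0.089−0.042) = 610.0547
P₀ = Σ Dₜ/(1+r)ᵗ + TV_8/(1+r)^8 = 416.8542

$416.85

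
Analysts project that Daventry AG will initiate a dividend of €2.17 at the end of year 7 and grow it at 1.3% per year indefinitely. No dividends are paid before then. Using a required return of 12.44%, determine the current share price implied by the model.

€9.64

Deferred-dividend DDM. At t=6 the remaining stream is a growing perpetuity with first payment D_7 = 2.17.
V_6 = D_7/(r−g) = 2.17/(0.1244−0.013) = 19.4794
P₀ = V_6/(1+r)^6 = 19.4794/(1+0.1244)^6 = 9.6394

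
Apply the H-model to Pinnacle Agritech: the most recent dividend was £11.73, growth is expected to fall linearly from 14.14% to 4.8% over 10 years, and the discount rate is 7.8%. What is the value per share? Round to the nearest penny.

£592.37

H-model: P₀ = D₀[(1+g_L) + H(g_S−g_L)]/(r−g_L), with H = 10/2 = 5.
P₀ = 11.73 × [(1+0.048) + 5×(0.1414−0.048)] / (0.078−0.048)
   = 11.73 × 1.5150 / 0.03 = 592.3650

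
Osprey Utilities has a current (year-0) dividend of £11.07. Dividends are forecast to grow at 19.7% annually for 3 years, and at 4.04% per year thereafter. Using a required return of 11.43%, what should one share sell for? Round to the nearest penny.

£231.58

Two-stage DDM. Project D₁…D_3 at 0.197, terminal growth 0.0404, discount at r = 0.1143.
D_1 = 13.2508
D_2 = 15.8612
D_3 = 18.9859
Terminal value at t=3: TV = D_4/(r−g) = 19.7529/(0.1143−0.0404) = 267.2920
P₀ = 13.2508/(1+0.1143)^1 + 15.8612/(1+0.1143)^2 + 18.9859/(1+0.1143)^3 + 267.2920/(1+0.1143)^3 = 231.5757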